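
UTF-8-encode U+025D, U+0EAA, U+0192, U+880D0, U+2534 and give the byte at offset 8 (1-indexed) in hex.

1-indexed offset 8 is 0-indexed offset 7.
U+025D → 2-byte form C9 9D at offsets 0–1.
U+0EAA → 3-byte form E0 BA AA at offsets 2–4.
U+0192 → 2-byte form C6 92 at offsets 5–6.
U+880D0 → 4-byte form F2 88 83 90 at offsets 7–10.
Offset 7 falls in char 4's range; it's byte 1 of F2 88 83 90 = 0xF2.

0xF2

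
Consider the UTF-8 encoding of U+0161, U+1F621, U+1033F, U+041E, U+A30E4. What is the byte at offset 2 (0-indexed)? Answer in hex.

U+0161 → 2-byte form C5 A1 at offsets 0–1.
U+1F621 → 4-byte form F0 9F 98 A1 at offsets 2–5.
Offset 2 falls in char 2's range; it's byte 1 of F0 9F 98 A1 = 0xF0.

0xF0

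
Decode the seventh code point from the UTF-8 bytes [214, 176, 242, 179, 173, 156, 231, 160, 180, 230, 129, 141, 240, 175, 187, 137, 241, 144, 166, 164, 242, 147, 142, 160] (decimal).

Offset 0: leading byte 0xD6 = 11010110 → 2-byte char #1 = D6 B0.
Offset 2: leading byte 0xF2 = 11110010 → 4-byte char #2 = F2 B3 AD 9C.
Offset 6: leading byte 0xE7 = 11100111 → 3-byte char #3 = E7 A0 B4.
Offset 9: leading byte 0xE6 = 11100110 → 3-byte char #4 = E6 81 8D.
Offset 12: leading byte 0xF0 = 11110000 → 4-byte char #5 = F0 AF BB 89.
Offset 16: leading byte 0xF1 = 11110001 → 4-byte char #6 = F1 90 A6 A4.
Offset 20: leading byte 0xF2 = 11110010 → 4-byte char #7 = F2 93 8E A0.
Leading byte 0xF2 = 11110010 matches 11110xxx → 4-byte sequence.
Byte 1: 0xF2 = 11110010, payload 010 (3 bits).
Byte 2: 0x93 = 10010011 (10xxxxxx ✓), payload 010011.
Byte 3: 0x8E = 10001110 (10xxxxxx ✓), payload 001110.
Byte 4: 0xA0 = 10100000 (10xxxxxx ✓), payload 100000.
Concatenate: 010010011001110100000 = 0x933A0 (21 bits → U+933A0).

U+933A0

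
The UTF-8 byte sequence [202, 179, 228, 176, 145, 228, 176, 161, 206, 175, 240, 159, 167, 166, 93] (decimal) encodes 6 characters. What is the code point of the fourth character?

U+03AF

Offset 0: leading byte 0xCA = 11001010 → 2-byte char #1 = CA B3.
Offset 2: leading byte 0xE4 = 11100100 → 3-byte char #2 = E4 B0 91.
Offset 5: leading byte 0xE4 = 11100100 → 3-byte char #3 = E4 B0 A1.
Offset 8: leading byte 0xCE = 11001110 → 2-byte char #4 = CE AF.
Leading byte 0xCE = 11001110 matches 110xxxxx → 2-byte sequence.
Byte 1: 0xCE = 11001110, payload 01110 (5 bits).
Byte 2: 0xAF = 10101111 (10xxxxxx ✓), payload 101111.
Concatenate: 01110101111 = 0x3AF (11 bits → U+03AF).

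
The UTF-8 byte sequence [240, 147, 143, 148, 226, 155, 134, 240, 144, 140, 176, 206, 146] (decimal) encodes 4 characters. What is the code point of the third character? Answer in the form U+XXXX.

Offset 0: leading byte 0xF0 = 11110000 → 4-byte char #1 = F0 93 8F 94.
Offset 4: leading byte 0xE2 = 11100010 → 3-byte char #2 = E2 9B 86.
Offset 7: leading byte 0xF0 = 11110000 → 4-byte char #3 = F0 90 8C B0.
Leading byte 0xF0 = 11110000 matches 11110xxx → 4-byte sequence.
Byte 1: 0xF0 = 11110000, payload 000 (3 bits).
Byte 2: 0x90 = 10010000 (10xxxxxx ✓), payload 010000.
Byte 3: 0x8C = 10001100 (10xxxxxx ✓), payload 001100.
Byte 4: 0xB0 = 10110000 (10xxxxxx ✓), payload 110000.
Concatenate: 000010000001100110000 = 0x10330 (21 bits → U+10330).

U+10330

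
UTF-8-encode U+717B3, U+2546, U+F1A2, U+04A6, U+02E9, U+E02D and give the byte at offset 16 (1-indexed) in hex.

1-indexed offset 16 is 0-indexed offset 15.
U+717B3 → 4-byte form F1 B1 9E B3 at offsets 0–3.
U+2546 → 3-byte form E2 95 86 at offsets 4–6.
U+F1A2 → 3-byte form EF 86 A2 at offsets 7–9.
U+04A6 → 2-byte form D2 A6 at offsets 10–11.
U+02E9 → 2-byte form CB A9 at offsets 12–13.
U+E02D → 3-byte form EE 80 AD at offsets 14–16.
Offset 15 falls in char 6's range; it's byte 2 of EE 80 AD = 0x80.

0x80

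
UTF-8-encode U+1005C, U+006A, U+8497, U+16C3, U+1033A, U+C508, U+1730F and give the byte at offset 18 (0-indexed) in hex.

U+1005C → 4-byte form F0 90 81 9C at offsets 0–3.
U+006A → 1-byte form 6A at offsets 4–4.
U+8497 → 3-byte form E8 92 97 at offsets 5–7.
U+16C3 → 3-byte form E1 9B 83 at offsets 8–10.
U+1033A → 4-byte form F0 90 8C BA at offsets 11–14.
U+C508 → 3-byte form EC 94 88 at offsets 15–17.
U+1730F → 4-byte form F0 97 8C 8F at offsets 18–21.
Offset 18 falls in char 7's range; it's byte 1 of F0 97 8C 8F = 0xF0.

0xF0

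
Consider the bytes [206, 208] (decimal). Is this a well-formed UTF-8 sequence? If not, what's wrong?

invalid (non-continuation byte where continuation expected)

Leading byte 0xCE = 11001110 → 2-byte form.
Byte 2 is 0xD0 = 11010000, which is not 10xxxxxx — expected a continuation byte.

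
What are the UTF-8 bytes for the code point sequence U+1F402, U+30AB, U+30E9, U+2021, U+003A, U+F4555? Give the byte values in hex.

U+1F402: 4-byte form → F0 9F 90 82.
U+30AB: 3-byte form → E3 82 AB.
U+30E9: 3-byte form → E3 83 A9.
U+2021: 3-byte form → E2 80 A1.
U+003A: 1-byte form → 3A.
U+F4555: 4-byte form → F3 B4 95 95.
Concatenated (18 bytes): F0 9F 90 82 E3 82 AB E3 83 A9 E2 80 A1 3A F3 B4 95 95.

F0 9F 90 82 E3 82 AB E3 83 A9 E2 80 A1 3A F3 B4 95 95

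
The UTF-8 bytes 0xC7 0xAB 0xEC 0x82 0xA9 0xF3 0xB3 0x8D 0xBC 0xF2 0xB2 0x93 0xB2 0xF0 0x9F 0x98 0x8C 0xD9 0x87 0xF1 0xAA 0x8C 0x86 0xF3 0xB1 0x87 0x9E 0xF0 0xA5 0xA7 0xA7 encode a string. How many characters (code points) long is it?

9

Byte at offset 0: 0xC7 = 11000111 → 2-byte char (#1). Advance 2.
Byte at offset 2: 0xEC = 11101100 → 3-byte char (#2). Advance 3.
Byte at offset 5: 0xF3 = 11110011 → 4-byte char (#3). Advance 4.
Byte at offset 9: 0xF2 = 11110010 → 4-byte char (#4). Advance 4.
Byte at offset 13: 0xF0 = 11110000 → 4-byte char (#5). Advance 4.
Byte at offset 17: 0xD9 = 11011001 → 2-byte char (#6). Advance 2.
Byte at offset 19: 0xF1 = 11110001 → 4-byte char (#7). Advance 4.
Byte at offset 23: 0xF3 = 11110011 → 4-byte char (#8). Advance 4.
Byte at offset 27: 0xF0 = 11110000 → 4-byte char (#9). Advance 4.
Reached end at offset 31 after 9 code points.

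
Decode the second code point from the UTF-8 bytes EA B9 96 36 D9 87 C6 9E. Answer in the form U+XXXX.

Offset 0: leading byte 0xEA = 11101010 → 3-byte char #1 = EA B9 96.
Offset 3: leading byte 0x36 = 00110110 → 1-byte char #2 = 36.
Leading byte 0x36 = 00110110 matches 0xxxxxxx → 1-byte sequence.
Byte 1: 0x36 = 00110110, payload 0110110 (7 bits).
Concatenate: 0110110 = 0x36 (7 bits → U+0036).

U+0036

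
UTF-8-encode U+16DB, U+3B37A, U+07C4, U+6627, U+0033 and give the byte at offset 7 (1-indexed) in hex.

0xBA

1-indexed offset 7 is 0-indexed offset 6.
U+16DB → 3-byte form E1 9B 9B at offsets 0–2.
U+3B37A → 4-byte form F0 BB 8D BA at offsets 3–6.
Offset 6 falls in char 2's range; it's byte 4 of F0 BB 8D BA = 0xBA.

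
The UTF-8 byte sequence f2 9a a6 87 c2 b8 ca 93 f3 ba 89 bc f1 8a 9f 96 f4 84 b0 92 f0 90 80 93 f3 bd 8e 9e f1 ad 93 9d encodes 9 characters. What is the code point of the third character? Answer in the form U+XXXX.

Offset 0: leading byte 0xF2 = 11110010 → 4-byte char #1 = F2 9A A6 87.
Offset 4: leading byte 0xC2 = 11000010 → 2-byte char #2 = C2 B8.
Offset 6: leading byte 0xCA = 11001010 → 2-byte char #3 = CA 93.
Leading byte 0xCA = 11001010 matches 110xxxxx → 2-byte sequence.
Byte 1: 0xCA = 11001010, payload 01010 (5 bits).
Byte 2: 0x93 = 10010011 (10xxxxxx ✓), payload 010011.
Concatenate: 01010010011 = 0x293 (11 bits → U+0293).

U+0293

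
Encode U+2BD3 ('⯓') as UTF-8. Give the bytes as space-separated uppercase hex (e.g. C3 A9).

U+2BD3 = 0x2BD3 = 11219 decimal. In range U+0800–U+FFFF → 3-byte form: 1110xxxx 10xxxxxx 10xxxxxx.
Binary (16 bits): 0010101111010011.
Split 4+6+6: 0010 | 101111 | 010011.
Byte 1: 11100010 = 0xE2.
Byte 2: 10101111 = 0xAF.
Byte 3: 10010011 = 0x93.

E2 AF 93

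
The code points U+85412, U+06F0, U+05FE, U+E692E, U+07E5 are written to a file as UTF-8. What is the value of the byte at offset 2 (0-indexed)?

0x90

U+85412 → 4-byte form F2 85 90 92 at offsets 0–3.
Offset 2 falls in char 1's range; it's byte 3 of F2 85 90 92 = 0x90.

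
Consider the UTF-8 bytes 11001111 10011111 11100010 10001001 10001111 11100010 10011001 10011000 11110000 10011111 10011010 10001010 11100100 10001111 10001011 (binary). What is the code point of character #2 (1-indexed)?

Offset 0: leading byte 0xCF = 11001111 → 2-byte char #1 = CF 9F.
Offset 2: leading byte 0xE2 = 11100010 → 3-byte char #2 = E2 89 8F.
Leading byte 0xE2 = 11100010 matches 1110xxxx → 3-byte sequence.
Byte 1: 0xE2 = 11100010, payload 0010 (4 bits).
Byte 2: 0x89 = 10001001 (10xxxxxx ✓), payload 001001.
Byte 3: 0x8F = 10001111 (10xxxxxx ✓), payload 001111.
Concatenate: 0010001001001111 = 0x224F (16 bits → U+224F).

U+224F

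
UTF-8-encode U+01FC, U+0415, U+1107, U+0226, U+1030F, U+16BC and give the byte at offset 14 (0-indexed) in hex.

0x9A

U+01FC → 2-byte form C7 BC at offsets 0–1.
U+0415 → 2-byte form D0 95 at offsets 2–3.
U+1107 → 3-byte form E1 84 87 at offsets 4–6.
U+0226 → 2-byte form C8 A6 at offsets 7–8.
U+1030F → 4-byte form F0 90 8C 8F at offsets 9–12.
U+16BC → 3-byte form E1 9A BC at offsets 13–15.
Offset 14 falls in char 6's range; it's byte 2 of E1 9A BC = 0x9A.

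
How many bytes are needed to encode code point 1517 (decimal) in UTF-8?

U+05ED = 0x5ED. UTF-8 uses 1 byte below 0x80, 2 below 0x800, 3 below 0x10000, 4 up to 0x10FFFF. 0x5ED is in U+0080–U+07FF → 2 bytes.

2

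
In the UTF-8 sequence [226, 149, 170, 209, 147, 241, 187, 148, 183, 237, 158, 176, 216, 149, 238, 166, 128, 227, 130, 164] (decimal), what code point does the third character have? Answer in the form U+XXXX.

U+7B537

Offset 0: leading byte 0xE2 = 11100010 → 3-byte char #1 = E2 95 AA.
Offset 3: leading byte 0xD1 = 11010001 → 2-byte char #2 = D1 93.
Offset 5: leading byte 0xF1 = 11110001 → 4-byte char #3 = F1 BB 94 B7.
Leading byte 0xF1 = 11110001 matches 11110xxx → 4-byte sequence.
Byte 1: 0xF1 = 11110001, payload 001 (3 bits).
Byte 2: 0xBB = 10111011 (10xxxxxx ✓), payload 111011.
Byte 3: 0x94 = 10010100 (10xxxxxx ✓), payload 010100.
Byte 4: 0xB7 = 10110111 (10xxxxxx ✓), payload 110111.
Concatenate: 001111011010100110111 = 0x7B537 (21 bits → U+7B537).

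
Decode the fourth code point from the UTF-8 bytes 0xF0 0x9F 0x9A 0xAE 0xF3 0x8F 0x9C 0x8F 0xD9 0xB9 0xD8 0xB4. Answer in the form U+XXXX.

U+0634

Offset 0: leading byte 0xF0 = 11110000 → 4-byte char #1 = F0 9F 9A AE.
Offset 4: leading byte 0xF3 = 11110011 → 4-byte char #2 = F3 8F 9C 8F.
Offset 8: leading byte 0xD9 = 11011001 → 2-byte char #3 = D9 B9.
Offset 10: leading byte 0xD8 = 11011000 → 2-byte char #4 = D8 B4.
Leading byte 0xD8 = 11011000 matches 110xxxxx → 2-byte sequence.
Byte 1: 0xD8 = 11011000, payload 11000 (5 bits).
Byte 2: 0xB4 = 10110100 (10xxxxxx ✓), payload 110100.
Concatenate: 11000110100 = 0x634 (11 bits → U+0634).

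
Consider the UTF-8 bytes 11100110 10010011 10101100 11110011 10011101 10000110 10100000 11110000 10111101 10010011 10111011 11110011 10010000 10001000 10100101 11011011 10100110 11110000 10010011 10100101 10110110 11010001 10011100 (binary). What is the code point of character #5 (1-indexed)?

Offset 0: leading byte 0xE6 = 11100110 → 3-byte char #1 = E6 93 AC.
Offset 3: leading byte 0xF3 = 11110011 → 4-byte char #2 = F3 9D 86 A0.
Offset 7: leading byte 0xF0 = 11110000 → 4-byte char #3 = F0 BD 93 BB.
Offset 11: leading byte 0xF3 = 11110011 → 4-byte char #4 = F3 90 88 A5.
Offset 15: leading byte 0xDB = 11011011 → 2-byte char #5 = DB A6.
Leading byte 0xDB = 11011011 matches 110xxxxx → 2-byte sequence.
Byte 1: 0xDB = 11011011, payload 11011 (5 bits).
Byte 2: 0xA6 = 10100110 (10xxxxxx ✓), payload 100110.
Concatenate: 11011100110 = 0x6E6 (11 bits → U+06E6).

U+06E6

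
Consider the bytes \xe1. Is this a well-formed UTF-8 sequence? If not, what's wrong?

invalid (sequence truncated)

Leading byte 0xE1 = 11100001 → 3-byte form, but only 1 byte is present.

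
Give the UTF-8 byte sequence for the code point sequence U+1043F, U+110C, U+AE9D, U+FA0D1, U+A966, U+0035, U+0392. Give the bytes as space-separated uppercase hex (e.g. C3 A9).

U+1043F: 4-byte form → F0 90 90 BF.
U+110C: 3-byte form → E1 84 8C.
U+AE9D: 3-byte form → EA BA 9D.
U+FA0D1: 4-byte form → F3 BA 83 91.
U+A966: 3-byte form → EA A5 A6.
U+0035: 1-byte form → 35.
U+0392: 2-byte form → CE 92.
Concatenated (20 bytes): F0 90 90 BF E1 84 8C EA BA 9D F3 BA 83 91 EA A5 A6 35 CE 92.

F0 90 90 BF E1 84 8C EA BA 9D F3 BA 83 91 EA A5 A6 35 CE 92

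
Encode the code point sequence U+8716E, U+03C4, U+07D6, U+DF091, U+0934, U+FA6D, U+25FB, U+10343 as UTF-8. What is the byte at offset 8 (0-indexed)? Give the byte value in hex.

U+8716E → 4-byte form F2 87 85 AE at offsets 0–3.
U+03C4 → 2-byte form CF 84 at offsets 4–5.
U+07D6 → 2-byte form DF 96 at offsets 6–7.
U+DF091 → 4-byte form F3 9F 82 91 at offsets 8–11.
Offset 8 falls in char 4's range; it's byte 1 of F3 9F 82 91 = 0xF3.

0xF3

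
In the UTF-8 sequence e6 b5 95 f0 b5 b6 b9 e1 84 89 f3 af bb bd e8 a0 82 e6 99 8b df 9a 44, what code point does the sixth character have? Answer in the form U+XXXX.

Offset 0: leading byte 0xE6 = 11100110 → 3-byte char #1 = E6 B5 95.
Offset 3: leading byte 0xF0 = 11110000 → 4-byte char #2 = F0 B5 B6 B9.
Offset 7: leading byte 0xE1 = 11100001 → 3-byte char #3 = E1 84 89.
Offset 10: leading byte 0xF3 = 11110011 → 4-byte char #4 = F3 AF BB BD.
Offset 14: leading byte 0xE8 = 11101000 → 3-byte char #5 = E8 A0 82.
Offset 17: leading byte 0xE6 = 11100110 → 3-byte char #6 = E6 99 8B.
Leading byte 0xE6 = 11100110 matches 1110xxxx → 3-byte sequence.
Byte 1: 0xE6 = 11100110, payload 0110 (4 bits).
Byte 2: 0x99 = 10011001 (10xxxxxx ✓), payload 011001.
Byte 3: 0x8B = 10001011 (10xxxxxx ✓), payload 001011.
Concatenate: 0110011001001011 = 0x664B (16 bits → U+664B).

U+664B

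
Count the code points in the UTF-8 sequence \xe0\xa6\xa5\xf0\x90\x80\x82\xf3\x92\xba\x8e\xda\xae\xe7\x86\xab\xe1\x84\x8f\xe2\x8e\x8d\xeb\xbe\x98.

Byte at offset 0: 0xE0 = 11100000 → 3-byte char (#1). Advance 3.
Byte at offset 3: 0xF0 = 11110000 → 4-byte char (#2). Advance 4.
Byte at offset 7: 0xF3 = 11110011 → 4-byte char (#3). Advance 4.
Byte at offset 11: 0xDA = 11011010 → 2-byte char (#4). Advance 2.
Byte at offset 13: 0xE7 = 11100111 → 3-byte char (#5). Advance 3.
Byte at offset 16: 0xE1 = 11100001 → 3-byte char (#6). Advance 3.
Byte at offset 19: 0xE2 = 11100010 → 3-byte char (#7). Advance 3.
Byte at offset 22: 0xEB = 11101011 → 3-byte char (#8). Advance 3.
Reached end at offset 25 after 8 code points.

8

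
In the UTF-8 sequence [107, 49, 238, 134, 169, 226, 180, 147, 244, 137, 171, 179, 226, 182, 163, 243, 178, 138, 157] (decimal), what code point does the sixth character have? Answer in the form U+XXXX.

Offset 0: leading byte 0x6B = 01101011 → 1-byte char #1 = 6B.
Offset 1: leading byte 0x31 = 00110001 → 1-byte char #2 = 31.
Offset 2: leading byte 0xEE = 11101110 → 3-byte char #3 = EE 86 A9.
Offset 5: leading byte 0xE2 = 11100010 → 3-byte char #4 = E2 B4 93.
Offset 8: leading byte 0xF4 = 11110100 → 4-byte char #5 = F4 89 AB B3.
Offset 12: leading byte 0xE2 = 11100010 → 3-byte char #6 = E2 B6 A3.
Leading byte 0xE2 = 11100010 matches 1110xxxx → 3-byte sequence.
Byte 1: 0xE2 = 11100010, payload 0010 (4 bits).
Byte 2: 0xB6 = 10110110 (10xxxxxx ✓), payload 110110.
Byte 3: 0xA3 = 10100011 (10xxxxxx ✓), payload 100011.
Concatenate: 0010110110100011 = 0x2DA3 (16 bits → U+2DA3).

U+2DA3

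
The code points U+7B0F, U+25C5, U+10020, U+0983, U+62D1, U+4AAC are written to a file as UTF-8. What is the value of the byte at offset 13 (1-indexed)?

0x83

1-indexed offset 13 is 0-indexed offset 12.
U+7B0F → 3-byte form E7 AC 8F at offsets 0–2.
U+25C5 → 3-byte form E2 97 85 at offsets 3–5.
U+10020 → 4-byte form F0 90 80 A0 at offsets 6–9.
U+0983 → 3-byte form E0 A6 83 at offsets 10–12.
Offset 12 falls in char 4's range; it's byte 3 of E0 A6 83 = 0x83.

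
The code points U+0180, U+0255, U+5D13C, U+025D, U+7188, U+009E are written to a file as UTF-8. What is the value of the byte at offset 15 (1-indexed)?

1-indexed offset 15 is 0-indexed offset 14.
U+0180 → 2-byte form C6 80 at offsets 0–1.
U+0255 → 2-byte form C9 95 at offsets 2–3.
U+5D13C → 4-byte form F1 9D 84 BC at offsets 4–7.
U+025D → 2-byte form C9 9D at offsets 8–9.
U+7188 → 3-byte form E7 86 88 at offsets 10–12.
U+009E → 2-byte form C2 9E at offsets 13–14.
Offset 14 falls in char 6's range; it's byte 2 of C2 9E = 0x9E.

0x9E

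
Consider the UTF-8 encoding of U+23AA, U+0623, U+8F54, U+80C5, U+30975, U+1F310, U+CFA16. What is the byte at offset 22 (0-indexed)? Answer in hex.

0x96

U+23AA → 3-byte form E2 8E AA at offsets 0–2.
U+0623 → 2-byte form D8 A3 at offsets 3–4.
U+8F54 → 3-byte form E8 BD 94 at offsets 5–7.
U+80C5 → 3-byte form E8 83 85 at offsets 8–10.
U+30975 → 4-byte form F0 B0 A5 B5 at offsets 11–14.
U+1F310 → 4-byte form F0 9F 8C 90 at offsets 15–18.
U+CFA16 → 4-byte form F3 8F A8 96 at offsets 19–22.
Offset 22 falls in char 7's range; it's byte 4 of F3 8F A8 96 = 0x96.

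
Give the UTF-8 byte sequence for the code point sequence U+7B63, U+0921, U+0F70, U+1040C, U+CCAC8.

E7 AD A3 E0 A4 A1 E0 BD B0 F0 90 90 8C F3 8C AB 88

U+7B63: 3-byte form → E7 AD A3.
U+0921: 3-byte form → E0 A4 A1.
U+0F70: 3-byte form → E0 BD B0.
U+1040C: 4-byte form → F0 90 90 8C.
U+CCAC8: 4-byte form → F3 8C AB 88.
Concatenated (17 bytes): E7 AD A3 E0 A4 A1 E0 BD B0 F0 90 90 8C F3 8C AB 88.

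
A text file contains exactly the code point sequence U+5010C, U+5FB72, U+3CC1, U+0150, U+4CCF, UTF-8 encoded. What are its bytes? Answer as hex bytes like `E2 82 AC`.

U+5010C: 4-byte form → F1 90 84 8C.
U+5FB72: 4-byte form → F1 9F AD B2.
U+3CC1: 3-byte form → E3 B3 81.
U+0150: 2-byte form → C5 90.
U+4CCF: 3-byte form → E4 B3 8F.
Concatenated (16 bytes): F1 90 84 8C F1 9F AD B2 E3 B3 81 C5 90 E4 B3 8F.

F1 90 84 8C F1 9F AD B2 E3 B3 81 C5 90 E4 B3 8F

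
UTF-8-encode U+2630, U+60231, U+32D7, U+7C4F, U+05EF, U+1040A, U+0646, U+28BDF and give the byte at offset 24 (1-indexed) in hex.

1-indexed offset 24 is 0-indexed offset 23.
U+2630 → 3-byte form E2 98 B0 at offsets 0–2.
U+60231 → 4-byte form F1 A0 88 B1 at offsets 3–6.
U+32D7 → 3-byte form E3 8B 97 at offsets 7–9.
U+7C4F → 3-byte form E7 B1 8F at offsets 10–12.
U+05EF → 2-byte form D7 AF at offsets 13–14.
U+1040A → 4-byte form F0 90 90 8A at offsets 15–18.
U+0646 → 2-byte form D9 86 at offsets 19–20.
U+28BDF → 4-byte form F0 A8 AF 9F at offsets 21–24.
Offset 23 falls in char 8's range; it's byte 3 of F0 A8 AF 9F = 0xAF.

0xAF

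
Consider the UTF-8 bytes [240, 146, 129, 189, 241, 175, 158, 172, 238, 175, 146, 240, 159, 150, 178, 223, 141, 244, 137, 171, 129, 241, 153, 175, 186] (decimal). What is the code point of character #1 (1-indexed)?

Offset 0: leading byte 0xF0 = 11110000 → 4-byte char #1 = F0 92 81 BD.
Leading byte 0xF0 = 11110000 matches 11110xxx → 4-byte sequence.
Byte 1: 0xF0 = 11110000, payload 000 (3 bits).
Byte 2: 0x92 = 10010010 (10xxxxxx ✓), payload 010010.
Byte 3: 0x81 = 10000001 (10xxxxxx ✓), payload 000001.
Byte 4: 0xBD = 10111101 (10xxxxxx ✓), payload 111101.
Concatenate: 000010010000001111101 = 0x1207D (21 bits → U+1207D).

U+1207D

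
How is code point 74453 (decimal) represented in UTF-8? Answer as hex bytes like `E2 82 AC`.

F0 92 8B 95

U+122D5 = 0x122D5 = 74453 decimal. In range U+10000–U+10FFFF → 4-byte form: 11110xxx 10xxxxxx 10xxxxxx 10xxxxxx.
Binary (21 bits): 000010010001011010101.
Split 3+6+6+6: 000 | 010010 | 001011 | 010101.
Byte 1: 11110000 = 0xF0.
Byte 2: 10010010 = 0x92.
Byte 3: 10001011 = 0x8B.
Byte 4: 10010101 = 0x95.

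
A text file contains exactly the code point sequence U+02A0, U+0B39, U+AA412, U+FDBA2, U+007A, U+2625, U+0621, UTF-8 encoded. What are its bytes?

U+02A0: 2-byte form → CA A0.
U+0B39: 3-byte form → E0 AC B9.
U+AA412: 4-byte form → F2 AA 90 92.
U+FDBA2: 4-byte form → F3 BD AE A2.
U+007A: 1-byte form → 7A.
U+2625: 3-byte form → E2 98 A5.
U+0621: 2-byte form → D8 A1.
Concatenated (19 bytes): CA A0 E0 AC B9 F2 AA 90 92 F3 BD AE A2 7A E2 98 A5 D8 A1.

CA A0 E0 AC B9 F2 AA 90 92 F3 BD AE A2 7A E2 98 A5 D8 A1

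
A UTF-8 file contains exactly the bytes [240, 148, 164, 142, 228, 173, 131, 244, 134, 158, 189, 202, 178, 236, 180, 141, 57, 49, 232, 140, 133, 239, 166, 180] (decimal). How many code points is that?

9

Byte at offset 0: 0xF0 = 11110000 → 4-byte char (#1). Advance 4.
Byte at offset 4: 0xE4 = 11100100 → 3-byte char (#2). Advance 3.
Byte at offset 7: 0xF4 = 11110100 → 4-byte char (#3). Advance 4.
Byte at offset 11: 0xCA = 11001010 → 2-byte char (#4). Advance 2.
Byte at offset 13: 0xEC = 11101100 → 3-byte char (#5). Advance 3.
Byte at offset 16: 0x39 = 00111001 → 1-byte char (#6). Advance 1.
Byte at offset 17: 0x31 = 00110001 → 1-byte char (#7). Advance 1.
Byte at offset 18: 0xE8 = 11101000 → 3-byte char (#8). Advance 3.
Byte at offset 21: 0xEF = 11101111 → 3-byte char (#9). Advance 3.
Reached end at offset 24 after 9 code points.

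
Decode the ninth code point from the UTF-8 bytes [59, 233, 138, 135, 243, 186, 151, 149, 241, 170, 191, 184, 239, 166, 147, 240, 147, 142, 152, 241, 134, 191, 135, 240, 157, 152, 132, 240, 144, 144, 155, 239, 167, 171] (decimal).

U+1041B

Offset 0: leading byte 0x3B = 00111011 → 1-byte char #1 = 3B.
Offset 1: leading byte 0xE9 = 11101001 → 3-byte char #2 = E9 8A 87.
Offset 4: leading byte 0xF3 = 11110011 → 4-byte char #3 = F3 BA 97 95.
Offset 8: leading byte 0xF1 = 11110001 → 4-byte char #4 = F1 AA BF B8.
Offset 12: leading byte 0xEF = 11101111 → 3-byte char #5 = EF A6 93.
Offset 15: leading byte 0xF0 = 11110000 → 4-byte char #6 = F0 93 8E 98.
Offset 19: leading byte 0xF1 = 11110001 → 4-byte char #7 = F1 86 BF 87.
Offset 23: leading byte 0xF0 = 11110000 → 4-byte char #8 = F0 9D 98 84.
Offset 27: leading byte 0xF0 = 11110000 → 4-byte char #9 = F0 90 90 9B.
Leading byte 0xF0 = 11110000 matches 11110xxx → 4-byte sequence.
Byte 1: 0xF0 = 11110000, payload 000 (3 bits).
Byte 2: 0x90 = 10010000 (10xxxxxx ✓), payload 010000.
Byte 3: 0x90 = 10010000 (10xxxxxx ✓), payload 010000.
Byte 4: 0x9B = 10011011 (10xxxxxx ✓), payload 011011.
Concatenate: 000010000010000011011 = 0x1041B (21 bits → U+1041B).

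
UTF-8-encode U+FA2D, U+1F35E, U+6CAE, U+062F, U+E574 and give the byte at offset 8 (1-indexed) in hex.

0xE6

1-indexed offset 8 is 0-indexed offset 7.
U+FA2D → 3-byte form EF A8 AD at offsets 0–2.
U+1F35E → 4-byte form F0 9F 8D 9E at offsets 3–6.
U+6CAE → 3-byte form E6 B2 AE at offsets 7–9.
Offset 7 falls in char 3's range; it's byte 1 of E6 B2 AE = 0xE6.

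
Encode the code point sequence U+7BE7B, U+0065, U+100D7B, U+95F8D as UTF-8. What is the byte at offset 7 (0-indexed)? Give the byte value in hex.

0xB5

U+7BE7B → 4-byte form F1 BB B9 BB at offsets 0–3.
U+0065 → 1-byte form 65 at offsets 4–4.
U+100D7B → 4-byte form F4 80 B5 BB at offsets 5–8.
Offset 7 falls in char 3's range; it's byte 3 of F4 80 B5 BB = 0xB5.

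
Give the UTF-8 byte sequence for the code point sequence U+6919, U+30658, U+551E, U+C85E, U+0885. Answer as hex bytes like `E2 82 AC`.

E6 A4 99 F0 B0 99 98 E5 94 9E EC A1 9E E0 A2 85

U+6919: 3-byte form → E6 A4 99.
U+30658: 4-byte form → F0 B0 99 98.
U+551E: 3-byte form → E5 94 9E.
U+C85E: 3-byte form → EC A1 9E.
U+0885: 3-byte form → E0 A2 85.
Concatenated (16 bytes): E6 A4 99 F0 B0 99 98 E5 94 9E EC A1 9E E0 A2 85.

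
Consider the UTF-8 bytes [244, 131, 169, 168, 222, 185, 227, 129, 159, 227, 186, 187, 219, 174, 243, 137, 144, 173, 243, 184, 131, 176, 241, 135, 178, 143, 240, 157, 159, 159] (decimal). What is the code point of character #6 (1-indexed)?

U+C942D

Offset 0: leading byte 0xF4 = 11110100 → 4-byte char #1 = F4 83 A9 A8.
Offset 4: leading byte 0xDE = 11011110 → 2-byte char #2 = DE B9.
Offset 6: leading byte 0xE3 = 11100011 → 3-byte char #3 = E3 81 9F.
Offset 9: leading byte 0xE3 = 11100011 → 3-byte char #4 = E3 BA BB.
Offset 12: leading byte 0xDB = 11011011 → 2-byte char #5 = DB AE.
Offset 14: leading byte 0xF3 = 11110011 → 4-byte char #6 = F3 89 90 AD.
Leading byte 0xF3 = 11110011 matches 11110xxx → 4-byte sequence.
Byte 1: 0xF3 = 11110011, payload 011 (3 bits).
Byte 2: 0x89 = 10001001 (10xxxxxx ✓), payload 001001.
Byte 3: 0x90 = 10010000 (10xxxxxx ✓), payload 010000.
Byte 4: 0xAD = 10101101 (10xxxxxx ✓), payload 101101.
Concatenate: 011001001010000101101 = 0xC942D (21 bits → U+C942D).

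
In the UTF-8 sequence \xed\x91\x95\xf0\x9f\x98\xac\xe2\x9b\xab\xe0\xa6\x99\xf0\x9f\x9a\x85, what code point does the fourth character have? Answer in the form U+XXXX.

U+0999

Offset 0: leading byte 0xED = 11101101 → 3-byte char #1 = ED 91 95.
Offset 3: leading byte 0xF0 = 11110000 → 4-byte char #2 = F0 9F 98 AC.
Offset 7: leading byte 0xE2 = 11100010 → 3-byte char #3 = E2 9B AB.
Offset 10: leading byte 0xE0 = 11100000 → 3-byte char #4 = E0 A6 99.
Leading byte 0xE0 = 11100000 matches 1110xxxx → 3-byte sequence.
Byte 1: 0xE0 = 11100000, payload 0000 (4 bits).
Byte 2: 0xA6 = 10100110 (10xxxxxx ✓), payload 100110.
Byte 3: 0x99 = 10011001 (10xxxxxx ✓), payload 011001.
Concatenate: 0000100110011001 = 0x999 (16 bits → U+0999).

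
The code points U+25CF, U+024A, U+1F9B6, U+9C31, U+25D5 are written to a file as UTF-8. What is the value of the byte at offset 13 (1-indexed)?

0xE2

1-indexed offset 13 is 0-indexed offset 12.
U+25CF → 3-byte form E2 97 8F at offsets 0–2.
U+024A → 2-byte form C9 8A at offsets 3–4.
U+1F9B6 → 4-byte form F0 9F A6 B6 at offsets 5–8.
U+9C31 → 3-byte form E9 B0 B1 at offsets 9–11.
U+25D5 → 3-byte form E2 97 95 at offsets 12–14.
Offset 12 falls in char 5's range; it's byte 1 of E2 97 95 = 0xE2.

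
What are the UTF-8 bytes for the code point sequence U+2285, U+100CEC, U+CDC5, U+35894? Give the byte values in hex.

U+2285: 3-byte form → E2 8A 85.
U+100CEC: 4-byte form → F4 80 B3 AC.
U+CDC5: 3-byte form → EC B7 85.
U+35894: 4-byte form → F0 B5 A2 94.
Concatenated (14 bytes): E2 8A 85 F4 80 B3 AC EC B7 85 F0 B5 A2 94.

E2 8A 85 F4 80 B3 AC EC B7 85 F0 B5 A2 94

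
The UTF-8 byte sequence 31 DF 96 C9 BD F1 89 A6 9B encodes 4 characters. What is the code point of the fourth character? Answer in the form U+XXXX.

U+4999B

Offset 0: leading byte 0x31 = 00110001 → 1-byte char #1 = 31.
Offset 1: leading byte 0xDF = 11011111 → 2-byte char #2 = DF 96.
Offset 3: leading byte 0xC9 = 11001001 → 2-byte char #3 = C9 BD.
Offset 5: leading byte 0xF1 = 11110001 → 4-byte char #4 = F1 89 A6 9B.
Leading byte 0xF1 = 11110001 matches 11110xxx → 4-byte sequence.
Byte 1: 0xF1 = 11110001, payload 001 (3 bits).
Byte 2: 0x89 = 10001001 (10xxxxxx ✓), payload 001001.
Byte 3: 0xA6 = 10100110 (10xxxxxx ✓), payload 100110.
Byte 4: 0x9B = 10011011 (10xxxxxx ✓), payload 011011.
Concatenate: 001001001100110011011 = 0x4999B (21 bits → U+4999B).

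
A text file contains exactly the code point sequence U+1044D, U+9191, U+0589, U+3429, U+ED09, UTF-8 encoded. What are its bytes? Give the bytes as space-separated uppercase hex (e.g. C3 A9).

U+1044D: 4-byte form → F0 90 91 8D.
U+9191: 3-byte form → E9 86 91.
U+0589: 2-byte form → D6 89.
U+3429: 3-byte form → E3 90 A9.
U+ED09: 3-byte form → EE B4 89.
Concatenated (15 bytes): F0 90 91 8D E9 86 91 D6 89 E3 90 A9 EE B4 89.

F0 90 91 8D E9 86 91 D6 89 E3 90 A9 EE B4 89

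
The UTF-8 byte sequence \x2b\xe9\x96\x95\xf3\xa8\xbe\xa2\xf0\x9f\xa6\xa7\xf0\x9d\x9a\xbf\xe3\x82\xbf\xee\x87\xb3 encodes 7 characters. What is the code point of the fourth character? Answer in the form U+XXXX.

U+1F9A7

Offset 0: leading byte 0x2B = 00101011 → 1-byte char #1 = 2B.
Offset 1: leading byte 0xE9 = 11101001 → 3-byte char #2 = E9 96 95.
Offset 4: leading byte 0xF3 = 11110011 → 4-byte char #3 = F3 A8 BE A2.
Offset 8: leading byte 0xF0 = 11110000 → 4-byte char #4 = F0 9F A6 A7.
Leading byte 0xF0 = 11110000 matches 11110xxx → 4-byte sequence.
Byte 1: 0xF0 = 11110000, payload 000 (3 bits).
Byte 2: 0x9F = 10011111 (10xxxxxx ✓), payload 011111.
Byte 3: 0xA6 = 10100110 (10xxxxxx ✓), payload 100110.
Byte 4: 0xA7 = 10100111 (10xxxxxx ✓), payload 100111.
Concatenate: 000011111100110100111 = 0x1F9A7 (21 bits → U+1F9A7).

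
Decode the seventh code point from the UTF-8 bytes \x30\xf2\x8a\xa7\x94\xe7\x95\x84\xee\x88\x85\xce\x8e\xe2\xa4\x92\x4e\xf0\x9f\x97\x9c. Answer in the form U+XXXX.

U+004E

Offset 0: leading byte 0x30 = 00110000 → 1-byte char #1 = 30.
Offset 1: leading byte 0xF2 = 11110010 → 4-byte char #2 = F2 8A A7 94.
Offset 5: leading byte 0xE7 = 11100111 → 3-byte char #3 = E7 95 84.
Offset 8: leading byte 0xEE = 11101110 → 3-byte char #4 = EE 88 85.
Offset 11: leading byte 0xCE = 11001110 → 2-byte char #5 = CE 8E.
Offset 13: leading byte 0xE2 = 11100010 → 3-byte char #6 = E2 A4 92.
Offset 16: leading byte 0x4E = 01001110 → 1-byte char #7 = 4E.
Leading byte 0x4E = 01001110 matches 0xxxxxxx → 1-byte sequence.
Byte 1: 0x4E = 01001110, payload 1001110 (7 bits).
Concatenate: 1001110 = 0x4E (7 bits → U+004E).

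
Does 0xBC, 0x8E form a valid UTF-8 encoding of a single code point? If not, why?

Byte 0xBC = 10111100 has the form 10xxxxxx — a continuation byte — but there is no preceding leading byte.

invalid (continuation byte with no leading byte)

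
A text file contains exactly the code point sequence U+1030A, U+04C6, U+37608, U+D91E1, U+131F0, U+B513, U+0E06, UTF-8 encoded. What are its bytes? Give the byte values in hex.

U+1030A: 4-byte form → F0 90 8C 8A.
U+04C6: 2-byte form → D3 86.
U+37608: 4-byte form → F0 B7 98 88.
U+D91E1: 4-byte form → F3 99 87 A1.
U+131F0: 4-byte form → F0 93 87 B0.
U+B513: 3-byte form → EB 94 93.
U+0E06: 3-byte form → E0 B8 86.
Concatenated (24 bytes): F0 90 8C 8A D3 86 F0 B7 98 88 F3 99 87 A1 F0 93 87 B0 EB 94 93 E0 B8 86.

F0 90 8C 8A D3 86 F0 B7 98 88 F3 99 87 A1 F0 93 87 B0 EB 94 93 E0 B8 86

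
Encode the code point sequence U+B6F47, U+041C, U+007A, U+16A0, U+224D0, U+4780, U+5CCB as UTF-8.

U+B6F47: 4-byte form → F2 B6 BD 87.
U+041C: 2-byte form → D0 9C.
U+007A: 1-byte form → 7A.
U+16A0: 3-byte form → E1 9A A0.
U+224D0: 4-byte form → F0 A2 93 90.
U+4780: 3-byte form → E4 9E 80.
U+5CCB: 3-byte form → E5 B3 8B.
Concatenated (20 bytes): F2 B6 BD 87 D0 9C 7A E1 9A A0 F0 A2 93 90 E4 9E 80 E5 B3 8B.

F2 B6 BD 87 D0 9C 7A E1 9A A0 F0 A2 93 90 E4 9E 80 E5 B3 8B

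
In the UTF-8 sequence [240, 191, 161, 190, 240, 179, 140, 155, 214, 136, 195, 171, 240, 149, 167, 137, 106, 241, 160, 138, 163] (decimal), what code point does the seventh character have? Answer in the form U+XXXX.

U+602A3

Offset 0: leading byte 0xF0 = 11110000 → 4-byte char #1 = F0 BF A1 BE.
Offset 4: leading byte 0xF0 = 11110000 → 4-byte char #2 = F0 B3 8C 9B.
Offset 8: leading byte 0xD6 = 11010110 → 2-byte char #3 = D6 88.
Offset 10: leading byte 0xC3 = 11000011 → 2-byte char #4 = C3 AB.
Offset 12: leading byte 0xF0 = 11110000 → 4-byte char #5 = F0 95 A7 89.
Offset 16: leading byte 0x6A = 01101010 → 1-byte char #6 = 6A.
Offset 17: leading byte 0xF1 = 11110001 → 4-byte char #7 = F1 A0 8A A3.
Leading byte 0xF1 = 11110001 matches 11110xxx → 4-byte sequence.
Byte 1: 0xF1 = 11110001, payload 001 (3 bits).
Byte 2: 0xA0 = 10100000 (10xxxxxx ✓), payload 100000.
Byte 3: 0x8A = 10001010 (10xxxxxx ✓), payload 001010.
Byte 4: 0xA3 = 10100011 (10xxxxxx ✓), payload 100011.
Concatenate: 001100000001010100011 = 0x602A3 (21 bits → U+602A3).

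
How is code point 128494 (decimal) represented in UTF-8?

U+1F5EE = 0x1F5EE = 128494 decimal. In range U+10000–U+10FFFF → 4-byte form: 11110xxx 10xxxxxx 10xxxxxx 10xxxxxx.
Binary (21 bits): 000011111010111101110.
Split 3+6+6+6: 000 | 011111 | 010111 | 101110.
Byte 1: 11110000 = 0xF0.
Byte 2: 10011111 = 0x9F.
Byte 3: 10010111 = 0x97.
Byte 4: 10101110 = 0xAE.

F0 9F 97 AE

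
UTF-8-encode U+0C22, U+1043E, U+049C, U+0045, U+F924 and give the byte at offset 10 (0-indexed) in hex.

0xEF

U+0C22 → 3-byte form E0 B0 A2 at offsets 0–2.
U+1043E → 4-byte form F0 90 90 BE at offsets 3–6.
U+049C → 2-byte form D2 9C at offsets 7–8.
U+0045 → 1-byte form 45 at offsets 9–9.
U+F924 → 3-byte form EF A4 A4 at offsets 10–12.
Offset 10 falls in char 5's range; it's byte 1 of EF A4 A4 = 0xEF.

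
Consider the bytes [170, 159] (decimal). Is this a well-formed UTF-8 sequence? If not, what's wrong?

Byte 0xAA = 10101010 has the form 10xxxxxx — a continuation byte — but there is no preceding leading byte.

invalid (continuation byte with no leading byte)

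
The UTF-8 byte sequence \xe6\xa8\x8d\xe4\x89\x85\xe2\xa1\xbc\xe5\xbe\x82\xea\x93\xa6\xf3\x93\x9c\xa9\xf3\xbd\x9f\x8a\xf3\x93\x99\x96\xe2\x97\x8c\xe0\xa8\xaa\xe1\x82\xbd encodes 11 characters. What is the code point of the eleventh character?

Offset 0: leading byte 0xE6 = 11100110 → 3-byte char #1 = E6 A8 8D.
Offset 3: leading byte 0xE4 = 11100100 → 3-byte char #2 = E4 89 85.
Offset 6: leading byte 0xE2 = 11100010 → 3-byte char #3 = E2 A1 BC.
Offset 9: leading byte 0xE5 = 11100101 → 3-byte char #4 = E5 BE 82.
Offset 12: leading byte 0xEA = 11101010 → 3-byte char #5 = EA 93 A6.
Offset 15: leading byte 0xF3 = 11110011 → 4-byte char #6 = F3 93 9C A9.
Offset 19: leading byte 0xF3 = 11110011 → 4-byte char #7 = F3 BD 9F 8A.
Offset 23: leading byte 0xF3 = 11110011 → 4-byte char #8 = F3 93 99 96.
Offset 27: leading byte 0xE2 = 11100010 → 3-byte char #9 = E2 97 8C.
Offset 30: leading byte 0xE0 = 11100000 → 3-byte char #10 = E0 A8 AA.
Offset 33: leading byte 0xE1 = 11100001 → 3-byte char #11 = E1 82 BD.
Leading byte 0xE1 = 11100001 matches 1110xxxx → 3-byte sequence.
Byte 1: 0xE1 = 11100001, payload 0001 (4 bits).
Byte 2: 0x82 = 10000010 (10xxxxxx ✓), payload 000010.
Byte 3: 0xBD = 10111101 (10xxxxxx ✓), payload 111101.
Concatenate: 0001000010111101 = 0x10BD (16 bits → U+10BD).

U+10BD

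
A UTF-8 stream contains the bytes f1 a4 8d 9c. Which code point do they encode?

Leading byte 0xF1 = 11110001 matches 11110xxx → 4-byte sequence.
Byte 1: 0xF1 = 11110001, payload 001 (3 bits).
Byte 2: 0xA4 = 10100100 (10xxxxxx ✓), payload 100100.
Byte 3: 0x8D = 10001101 (10xxxxxx ✓), payload 001101.
Byte 4: 0x9C = 10011100 (10xxxxxx ✓), payload 011100.
Concatenate: 001100100001101011100 = 0x6435C (21 bits → U+6435C).

U+6435C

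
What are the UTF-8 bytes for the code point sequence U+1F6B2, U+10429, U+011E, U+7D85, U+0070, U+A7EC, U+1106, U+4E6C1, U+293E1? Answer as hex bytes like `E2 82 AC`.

U+1F6B2: 4-byte form → F0 9F 9A B2.
U+10429: 4-byte form → F0 90 90 A9.
U+011E: 2-byte form → C4 9E.
U+7D85: 3-byte form → E7 B6 85.
U+0070: 1-byte form → 70.
U+A7EC: 3-byte form → EA 9F AC.
U+1106: 3-byte form → E1 84 86.
U+4E6C1: 4-byte form → F1 8E 9B 81.
U+293E1: 4-byte form → F0 A9 8F A1.
Concatenated (28 bytes): F0 9F 9A B2 F0 90 90 A9 C4 9E E7 B6 85 70 EA 9F AC E1 84 86 F1 8E 9B 81 F0 A9 8F A1.

F0 9F 9A B2 F0 90 90 A9 C4 9E E7 B6 85 70 EA 9F AC E1 84 86 F1 8E 9B 81 F0 A9 8F A1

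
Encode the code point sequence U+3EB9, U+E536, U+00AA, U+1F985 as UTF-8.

E3 BA B9 EE 94 B6 C2 AA F0 9F A6 85

U+3EB9: 3-byte form → E3 BA B9.
U+E536: 3-byte form → EE 94 B6.
U+00AA: 2-byte form → C2 AA.
U+1F985: 4-byte form → F0 9F A6 85.
Concatenated (12 bytes): E3 BA B9 EE 94 B6 C2 AA F0 9F A6 85.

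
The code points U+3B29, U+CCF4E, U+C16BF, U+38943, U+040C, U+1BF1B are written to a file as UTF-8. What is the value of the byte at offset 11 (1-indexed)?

1-indexed offset 11 is 0-indexed offset 10.
U+3B29 → 3-byte form E3 AC A9 at offsets 0–2.
U+CCF4E → 4-byte form F3 8C BD 8E at offsets 3–6.
U+C16BF → 4-byte form F3 81 9A BF at offsets 7–10.
Offset 10 falls in char 3's range; it's byte 4 of F3 81 9A BF = 0xBF.

0xBF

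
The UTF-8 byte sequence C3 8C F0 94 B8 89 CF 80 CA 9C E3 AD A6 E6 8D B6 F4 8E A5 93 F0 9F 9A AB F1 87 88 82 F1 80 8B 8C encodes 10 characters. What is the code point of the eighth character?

Offset 0: leading byte 0xC3 = 11000011 → 2-byte char #1 = C3 8C.
Offset 2: leading byte 0xF0 = 11110000 → 4-byte char #2 = F0 94 B8 89.
Offset 6: leading byte 0xCF = 11001111 → 2-byte char #3 = CF 80.
Offset 8: leading byte 0xCA = 11001010 → 2-byte char #4 = CA 9C.
Offset 10: leading byte 0xE3 = 11100011 → 3-byte char #5 = E3 AD A6.
Offset 13: leading byte 0xE6 = 11100110 → 3-byte char #6 = E6 8D B6.
Offset 16: leading byte 0xF4 = 11110100 → 4-byte char #7 = F4 8E A5 93.
Offset 20: leading byte 0xF0 = 11110000 → 4-byte char #8 = F0 9F 9A AB.
Leading byte 0xF0 = 11110000 matches 11110xxx → 4-byte sequence.
Byte 1: 0xF0 = 11110000, payload 000 (3 bits).
Byte 2: 0x9F = 10011111 (10xxxxxx ✓), payload 011111.
Byte 3: 0x9A = 10011010 (10xxxxxx ✓), payload 011010.
Byte 4: 0xAB = 10101011 (10xxxxxx ✓), payload 101011.
Concatenate: 000011111011010101011 = 0x1F6AB (21 bits → U+1F6AB).

U+1F6AB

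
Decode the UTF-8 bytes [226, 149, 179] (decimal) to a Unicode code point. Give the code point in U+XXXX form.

Leading byte 0xE2 = 11100010 matches 1110xxxx → 3-byte sequence.
Byte 1: 0xE2 = 11100010, payload 0010 (4 bits).
Byte 2: 0x95 = 10010101 (10xxxxxx ✓), payload 010101.
Byte 3: 0xB3 = 10110011 (10xxxxxx ✓), payload 110011.
Concatenate: 0010010101110011 = 0x2573 (16 bits → U+2573).

U+2573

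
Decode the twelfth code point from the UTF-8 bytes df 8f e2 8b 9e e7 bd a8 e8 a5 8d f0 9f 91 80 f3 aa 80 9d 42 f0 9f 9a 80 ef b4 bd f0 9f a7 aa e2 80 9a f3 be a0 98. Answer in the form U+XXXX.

U+FE818

Offset 0: leading byte 0xDF = 11011111 → 2-byte char #1 = DF 8F.
Offset 2: leading byte 0xE2 = 11100010 → 3-byte char #2 = E2 8B 9E.
Offset 5: leading byte 0xE7 = 11100111 → 3-byte char #3 = E7 BD A8.
Offset 8: leading byte 0xE8 = 11101000 → 3-byte char #4 = E8 A5 8D.
Offset 11: leading byte 0xF0 = 11110000 → 4-byte char #5 = F0 9F 91 80.
Offset 15: leading byte 0xF3 = 11110011 → 4-byte char #6 = F3 AA 80 9D.
Offset 19: leading byte 0x42 = 01000010 → 1-byte char #7 = 42.
Offset 20: leading byte 0xF0 = 11110000 → 4-byte char #8 = F0 9F 9A 80.
Offset 24: leading byte 0xEF = 11101111 → 3-byte char #9 = EF B4 BD.
Offset 27: leading byte 0xF0 = 11110000 → 4-byte char #10 = F0 9F A7 AA.
Offset 31: leading byte 0xE2 = 11100010 → 3-byte char #11 = E2 80 9A.
Offset 34: leading byte 0xF3 = 11110011 → 4-byte char #12 = F3 BE A0 98.
Leading byte 0xF3 = 11110011 matches 11110xxx → 4-byte sequence.
Byte 1: 0xF3 = 11110011, payload 011 (3 bits).
Byte 2: 0xBE = 10111110 (10xxxxxx ✓), payload 111110.
Byte 3: 0xA0 = 10100000 (10xxxxxx ✓), payload 100000.
Byte 4: 0x98 = 10011000 (10xxxxxx ✓), payload 011000.
Concatenate: 011111110100000011000 = 0xFE818 (21 bits → U+FE818).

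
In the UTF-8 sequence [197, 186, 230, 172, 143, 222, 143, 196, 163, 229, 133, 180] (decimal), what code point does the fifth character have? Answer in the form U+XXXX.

U+5174

Offset 0: leading byte 0xC5 = 11000101 → 2-byte char #1 = C5 BA.
Offset 2: leading byte 0xE6 = 11100110 → 3-byte char #2 = E6 AC 8F.
Offset 5: leading byte 0xDE = 11011110 → 2-byte char #3 = DE 8F.
Offset 7: leading byte 0xC4 = 11000100 → 2-byte char #4 = C4 A3.
Offset 9: leading byte 0xE5 = 11100101 → 3-byte char #5 = E5 85 B4.
Leading byte 0xE5 = 11100101 matches 1110xxxx → 3-byte sequence.
Byte 1: 0xE5 = 11100101, payload 0101 (4 bits).
Byte 2: 0x85 = 10000101 (10xxxxxx ✓), payload 000101.
Byte 3: 0xB4 = 10110100 (10xxxxxx ✓), payload 110100.
Concatenate: 0101000101110100 = 0x5174 (16 bits → U+5174).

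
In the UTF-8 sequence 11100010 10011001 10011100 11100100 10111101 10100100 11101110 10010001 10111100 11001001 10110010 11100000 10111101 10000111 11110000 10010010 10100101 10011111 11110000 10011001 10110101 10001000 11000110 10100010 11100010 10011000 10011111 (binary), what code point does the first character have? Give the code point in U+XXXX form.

Offset 0: leading byte 0xE2 = 11100010 → 3-byte char #1 = E2 99 9C.
Leading byte 0xE2 = 11100010 matches 1110xxxx → 3-byte sequence.
Byte 1: 0xE2 = 11100010, payload 0010 (4 bits).
Byte 2: 0x99 = 10011001 (10xxxxxx ✓), payload 011001.
Byte 3: 0x9C = 10011100 (10xxxxxx ✓), payload 011100.
Concatenate: 0010011001011100 = 0x265C (16 bits → U+265C).

U+265C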